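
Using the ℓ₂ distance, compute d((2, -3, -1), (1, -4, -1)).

(Σ|x_i - y_i|^2)^(1/2) = (|2 - 1|^2 + |-3 - (-4)|^2 + |-1 - (-1)|^2)^(1/2)
= (1^2 + 1^2 + 0^2)^(1/2) = (1 + 1 + 0)^(1/2) = (2)^(1/2) ≈ 1.4142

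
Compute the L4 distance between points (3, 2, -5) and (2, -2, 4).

(Σ|x_i - y_i|^4)^(1/4) = (|3 - 2|^4 + |2 - (-2)|^4 + |-5 - 4|^4)^(1/4)
= (1^4 + 4^4 + 9^4)^(1/4) = (1 + 256 + 6561)^(1/4) = (6818)^(1/4) ≈ 9.0869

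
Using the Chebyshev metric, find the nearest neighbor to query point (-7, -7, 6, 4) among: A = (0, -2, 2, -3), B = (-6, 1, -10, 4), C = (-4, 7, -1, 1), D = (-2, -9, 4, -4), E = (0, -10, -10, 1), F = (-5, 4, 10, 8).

Distances: d(A) = 7, d(B) = 16, d(C) = 14, d(D) = 8, d(E) = 16, d(F) = 11. Nearest: A = (0, -2, 2, -3) with distance 7.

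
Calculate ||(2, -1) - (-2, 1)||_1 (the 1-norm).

Σ|x_i - y_i| = |2 - (-2)| + |-1 - 1| = 4 + 2 = 6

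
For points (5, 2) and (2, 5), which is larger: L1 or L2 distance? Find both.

L1 = |5 - 2| + |2 - 5| = 3 + 3 = 6
L2 = √(3² + 3²) = √18 ≈ 4.2426
L1 ≥ L2 always (equality iff movement is along one axis); L1 > L2 here.
Ratio L1/L2 = 6/√18 ≈ 1.4142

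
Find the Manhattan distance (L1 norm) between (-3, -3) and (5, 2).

Σ|x_i - y_i| = |-3 - 5| + |-3 - 2| = 8 + 5 = 13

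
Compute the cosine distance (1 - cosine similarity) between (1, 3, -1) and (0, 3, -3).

With u = (1, 3, -1), v = (0, 3, -3):
u·v = 1·0 + 3·3 + (-1)·(-3) = 0 + 9 + 3 = 12.
|u| = √(1² + 3² + (-1)²) = √11, |v| = √(0² + 3² + (-3)²) = √18, so |u||v| = √(11·18) = √198.
cos θ = (u·v)/(|u||v|) = 12/√198 ≈ 0.8528
Cosine distance = 1 - cos θ ≈ 1 - 0.8528 = 0.1472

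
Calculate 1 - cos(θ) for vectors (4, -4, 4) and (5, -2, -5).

With u = (4, -4, 4), v = (5, -2, -5):
u·v = 4·5 + (-4)·(-2) + 4·(-5) = 20 + 8 + (-20) = 8.
|u| = √(4² + (-4)² + 4²) = √48, |v| = √(5² + (-2)² + (-5)²) = √54, so |u||v| = √(48·54) = √2592.
cos θ = (u·v)/(|u||v|) = 8/√2592 ≈ 0.1571
Cosine distance = 1 - cos θ ≈ 1 - 0.1571 = 0.8429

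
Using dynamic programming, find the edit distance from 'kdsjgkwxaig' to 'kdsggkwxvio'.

Let D[i][j] be the edit distance between the first i characters of 'kdsjgkwxaig' and the first j characters of 'kdsggkwxvio', with D[i][0] = i, D[0][j] = j, and D[i][j] = D[i-1][j-1] if the characters match, else 1 + min(D[i-1][j], D[i][j-1], D[i-1][j-1]). Filling the table (rows: prefixes of 'kdsjgkwxaig', columns: prefixes of 'kdsggkwxvio'):
     ε  k  d  s  g  g  k  w  x  v  i  o
  ε  0  1  2  3  4  5  6  7  8  9 10 11
  k  1  0  1  2  3  4  5  6  7  8  9 10
  d  2  1  0  1  2  3  4  5  6  7  8  9
  s  3  2  1  0  1  2  3  4  5  6  7  8
  j  4  3  2  1  1  2  3  4  5  6  7  8
  g  5  4  3  2  1  1  2  3  4  5  6  7
  k  6  5  4  3  2  2  1  2  3  4  5  6
  w  7  6  5  4  3  3  2  1  2  3  4  5
  x  8  7  6  5  4  4  3  2  1  2  3  4
  a  9  8  7  6  5  5  4  3  2  2  3  4
  i 10  9  8  7  6  6  5  4  3  3  2  3
  g 11 10  9  8  7  6  6  5  4  4  3  3
The bottom-right entry gives D[11][11] = 3, so no sequence of fewer than 3 edits works. Backtracking through the table gives one optimal edit sequence (3 edits):
  kdsjgkwxaig → kdsggkwxaig (sub j→g @4)
  kdsggkwxaig → kdsggkwxvig (sub a→v @9)
  kdsggkwxvig → kdsggkwxvio (sub g→o @11)
Edit distance = 3.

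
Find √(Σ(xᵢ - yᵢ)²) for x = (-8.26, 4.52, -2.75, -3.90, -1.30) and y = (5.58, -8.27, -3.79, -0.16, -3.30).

√(Σ(x_i - y_i)²) = √((-8.26 - 5.58)² + (4.52 - (-8.27))² + (-2.75 - (-3.79))² + (-3.9 - (-0.16))² + (-1.3 - (-3.3))²)
= √((-13.84)² + 12.79² + 1.04² + (-3.74)² + 2²) = √(191.5456 + 163.5841 + 1.0816 + 13.9876 + 4) = √374.1989 ≈ 19.3442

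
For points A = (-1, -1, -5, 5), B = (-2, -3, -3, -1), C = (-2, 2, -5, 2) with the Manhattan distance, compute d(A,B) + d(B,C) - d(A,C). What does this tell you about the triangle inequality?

d(A,B) = 1 + 2 + 2 + 6 = 11, d(B,C) = 0 + 5 + 2 + 3 = 10, d(A,C) = 1 + 3 + 0 + 3 = 7.
d(A,B) + d(B,C) - d(A,C) = 11 + 10 - 7 = 21 - 7 = 14. This is ≥ 0, so the triangle inequality holds for these points.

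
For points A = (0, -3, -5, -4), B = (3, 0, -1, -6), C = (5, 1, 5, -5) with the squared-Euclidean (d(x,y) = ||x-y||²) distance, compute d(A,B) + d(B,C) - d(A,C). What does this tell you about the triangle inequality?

d(A,B) = 3² + 3² + 4² + 2² = 38, d(B,C) = 2² + 1² + 6² + 1² = 42, d(A,C) = 5² + 4² + 10² + 1² = 142.
d(A,B) + d(B,C) - d(A,C) = 38 + 42 - 142 = 80 - 142 = -62. This is < 0, so the triangle inequality FAILS for these points (squared-Euclidean is not a metric).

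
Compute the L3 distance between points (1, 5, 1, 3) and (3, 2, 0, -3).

(Σ|x_i - y_i|^3)^(1/3) = (|1 - 3|^3 + |5 - 2|^3 + |1 - 0|^3 + |3 - (-3)|^3)^(1/3)
= (2^3 + 3^3 + 1^3 + 6^3)^(1/3) = (8 + 27 + 1 + 216)^(1/3) = (252)^(1/3) ≈ 6.3164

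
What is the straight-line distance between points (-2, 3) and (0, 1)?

√(Σ(x_i - y_i)²) = √((-2 - 0)² + (3 - 1)²)
= √((-2)² + 2²) = √(4 + 4) = √8 ≈ 2.8284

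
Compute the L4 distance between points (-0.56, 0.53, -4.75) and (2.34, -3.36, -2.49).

(Σ|x_i - y_i|^4)^(1/4) = (|-0.56 - 2.34|^4 + |0.53 - (-3.36)|^4 + |-4.75 - (-2.49)|^4)^(1/4)
= (2.9^4 + 3.89^4 + 2.26^4)^(1/4) ≈ (70.7281 + 228.9805 + 26.0876)^(1/4) = (325.7962)^(1/4) ≈ 4.2485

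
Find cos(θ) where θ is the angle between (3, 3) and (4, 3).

With u = (3, 3), v = (4, 3):
u·v = 3·4 + 3·3 = 12 + 9 = 21.
|u| = √(3² + 3²) = √18, |v| = √(4² + 3²) = √25, so |u||v| = √(18·25) = √450.
cos θ = (u·v)/(|u||v|) = 21/√450 ≈ 0.9899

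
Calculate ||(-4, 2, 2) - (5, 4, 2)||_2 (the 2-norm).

(Σ|x_i - y_i|^2)^(1/2) = (|-4 - 5|^2 + |2 - 4|^2 + |2 - 2|^2)^(1/2)
= (9^2 + 2^2 + 0^2)^(1/2) = (81 + 4 + 0)^(1/2) = (85)^(1/2) ≈ 9.2195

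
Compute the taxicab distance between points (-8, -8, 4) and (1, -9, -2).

Σ|x_i - y_i| = |-8 - 1| + |-8 - (-9)| + |4 - (-2)| = 9 + 1 + 6 = 16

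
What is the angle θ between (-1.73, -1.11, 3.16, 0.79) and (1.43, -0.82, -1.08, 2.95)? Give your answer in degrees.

With u = (-1.73, -1.11, 3.16, 0.79), v = (1.43, -0.82, -1.08, 2.95):
u·v = (-1.73)·1.43 + (-1.11)·(-0.82) + 3.16·(-1.08) + 0.79·2.95 = (-2.4739) + 0.9102 + (-3.4128) + 2.3305 = -2.646.
|u| = √((-1.73)² + (-1.11)² + 3.16² + 0.79²) = √(2.9929 + 1.2321 + 9.9856 + 0.6241) = √14.8347, |v| = √(1.43² + (-0.82)² + (-1.08)² + 2.95²) = √(2.0449 + 0.6724 + 1.1664 + 8.7025) = √12.5862.
cos θ = (u·v)/(|u||v|) = -2.646/(√14.8347·√12.5862) ≈ -0.193644
θ = arccos(-0.193644) ≈ 101.17°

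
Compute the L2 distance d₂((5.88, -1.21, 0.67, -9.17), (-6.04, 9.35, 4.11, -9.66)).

√(Σ(x_i - y_i)²) = √((5.88 - (-6.04))² + (-1.21 - 9.35)² + (0.67 - 4.11)² + (-9.17 - (-9.66))²)
= √(11.92² + (-10.56)² + (-3.44)² + 0.49²) = √(142.0864 + 111.5136 + 11.8336 + 0.2401) = √265.6737 ≈ 16.2995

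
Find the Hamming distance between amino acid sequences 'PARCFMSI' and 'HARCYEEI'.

Differing positions: 1, 5, 6, 7. Hamming distance = 4.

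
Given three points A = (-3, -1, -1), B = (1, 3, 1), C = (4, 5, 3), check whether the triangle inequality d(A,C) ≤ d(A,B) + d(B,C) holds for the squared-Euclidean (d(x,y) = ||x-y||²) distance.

d(A,B) = 4² + 4² + 2² = 36, d(B,C) = 3² + 2² + 2² = 17, d(A,C) = 7² + 6² + 4² = 101.
d(A,C) = 101 > 36 + 17 = 53. Triangle inequality is VIOLATED. (Squared-Euclidean is not a metric — this is a counterexample.)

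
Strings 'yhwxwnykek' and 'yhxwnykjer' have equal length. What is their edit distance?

Let D[i][j] be the edit distance between the first i characters of 'yhwxwnykek' and the first j characters of 'yhxwnykjer', with D[i][0] = i, D[0][j] = j, and D[i][j] = D[i-1][j-1] if the characters match, else 1 + min(D[i-1][j], D[i][j-1], D[i-1][j-1]). Filling the table (rows: prefixes of 'yhwxwnykek', columns: prefixes of 'yhxwnykjer'):
     ε  y  h  x  w  n  y  k  j  e  r
  ε  0  1  2  3  4  5  6  7  8  9 10
  y  1  0  1  2  3  4  5  6  7  8  9
  h  2  1  0  1  2  3  4  5  6  7  8
  w  3  2  1  1  1  2  3  4  5  6  7
  x  4  3  2  1  2  2  3  4  5  6  7
  w  5  4  3  2  1  2  3  4  5  6  7
  n  6  5  4  3  2  1  2  3  4  5  6
  y  7  6  5  4  3  2  1  2  3  4  5
  k  8  7  6  5  4  3  2  1  2  3  4
  e  9  8  7  6  5  4  3  2  2  2  3
  k 10  9  8  7  6  5  4  3  3  3  3
The bottom-right entry gives D[10][10] = 3, so no sequence of fewer than 3 edits works. Backtracking through the table gives one optimal edit sequence (3 edits):
  yhwxwnykek → yhxwnykek (del w @3)
  yhxwnykek → yhxwnykjek (ins j @8)
  yhxwnykjek → yhxwnykjer (sub k→r @10)
Edit distance = 3.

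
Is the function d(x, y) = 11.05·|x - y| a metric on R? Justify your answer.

Yes. Since |x - y| is a metric on R and 11.05 > 0, the positive scalar multiple 11.05·|x - y| is also a metric: scaling by a positive constant preserves non-negativity, identity (d=0 ⟺ |x-y|=0 ⟺ x=y), symmetry, and the triangle inequality.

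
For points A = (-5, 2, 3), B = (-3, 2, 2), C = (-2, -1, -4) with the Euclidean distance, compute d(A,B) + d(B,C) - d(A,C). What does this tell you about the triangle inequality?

d(A,B) = √(2² + 0² + 1²) = √5 ≈ 2.2361, d(B,C) = √(1² + 3² + 6²) = √46 ≈ 6.7823, d(A,C) = √(3² + 3² + 7²) = √67 ≈ 8.1854.
d(A,B) + d(B,C) - d(A,C) = 2.2361 + 6.7823 - 8.1854 = 9.0184 - 8.1854 = 0.833 (to 4 decimal places). This is ≥ 0, so the triangle inequality holds for these points.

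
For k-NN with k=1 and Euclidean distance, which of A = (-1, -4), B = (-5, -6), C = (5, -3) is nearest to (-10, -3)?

Distances: d(A) ≈ 9.0554, d(B) ≈ 5.831, d(C) = 15. Nearest: B = (-5, -6) with distance 5.831.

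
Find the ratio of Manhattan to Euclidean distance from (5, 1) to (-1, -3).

L1 = |5 - (-1)| + |1 - (-3)| = 6 + 4 = 10
L2 = √(6² + 4²) = √52 ≈ 7.2111
L1 ≥ L2 always (equality iff movement is along one axis); L1 > L2 here.
Ratio L1/L2 = 10/√52 ≈ 1.3868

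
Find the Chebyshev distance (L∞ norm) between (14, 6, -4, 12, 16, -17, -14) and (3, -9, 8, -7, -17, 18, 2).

max(|x_i - y_i|) = max(|14 - 3|, |6 - (-9)|, |-4 - 8|, |12 - (-7)|, |16 - (-17)|, |-17 - 18|, |-14 - 2|) = max(11, 15, 12, 19, 33, 35, 16) = 35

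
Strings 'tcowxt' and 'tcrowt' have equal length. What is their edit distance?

Let D[i][j] be the edit distance between the first i characters of 'tcowxt' and the first j characters of 'tcrowt', with D[i][0] = i, D[0][j] = j, and D[i][j] = D[i-1][j-1] if the characters match, else 1 + min(D[i-1][j], D[i][j-1], D[i-1][j-1]). Filling the table (rows: prefixes of 'tcowxt', columns: prefixes of 'tcrowt'):
     ε  t  c  r  o  w  t
  ε  0  1  2  3  4  5  6
  t  1  0  1  2  3  4  5
  c  2  1  0  1  2  3  4
  o  3  2  1  1  1  2  3
  w  4  3  2  2  2  1  2
  x  5  4  3  3  3  2  2
  t  6  5  4  4  4  3  2
The bottom-right entry gives D[6][6] = 2, so no sequence of fewer than 2 edits works. Backtracking through the table gives one optimal edit sequence (2 edits):
  tcowxt → tcrowxt (ins r @3)
  tcrowxt → tcrowt (del x @6)
Edit distance = 2.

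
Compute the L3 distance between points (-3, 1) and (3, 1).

(Σ|x_i - y_i|^3)^(1/3) = (|-3 - 3|^3 + |1 - 1|^3)^(1/3)
= (6^3 + 0^3)^(1/3) = (216 + 0)^(1/3) = (216)^(1/3) = 6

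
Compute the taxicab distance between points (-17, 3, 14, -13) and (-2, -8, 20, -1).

Σ|x_i - y_i| = |-17 - (-2)| + |3 - (-8)| + |14 - 20| + |-13 - (-1)| = 15 + 11 + 6 + 12 = 44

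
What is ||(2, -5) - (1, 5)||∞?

max(|x_i - y_i|) = max(|2 - 1|, |-5 - 5|) = max(1, 10) = 10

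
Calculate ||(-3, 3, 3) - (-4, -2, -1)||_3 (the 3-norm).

(Σ|x_i - y_i|^3)^(1/3) = (|-3 - (-4)|^3 + |3 - (-2)|^3 + |3 - (-1)|^3)^(1/3)
= (1^3 + 5^3 + 4^3)^(1/3) = (1 + 125 + 64)^(1/3) = (190)^(1/3) ≈ 5.7489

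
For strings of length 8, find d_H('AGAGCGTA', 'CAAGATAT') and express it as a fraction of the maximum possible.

Differing positions: 1, 2, 5, 6, 7, 8. Hamming distance = 6. The maximum possible Hamming distance for length-8 strings is 8, so d_H/8 = 6/8 = 0.75.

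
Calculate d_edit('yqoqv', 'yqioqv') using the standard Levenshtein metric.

Let D[i][j] be the edit distance between the first i characters of 'yqoqv' and the first j characters of 'yqioqv', with D[i][0] = i, D[0][j] = j, and D[i][j] = D[i-1][j-1] if the characters match, else 1 + min(D[i-1][j], D[i][j-1], D[i-1][j-1]). Filling the table (rows: prefixes of 'yqoqv', columns: prefixes of 'yqioqv'):
     ε  y  q  i  o  q  v
  ε  0  1  2  3  4  5  6
  y  1  0  1  2  3  4  5
  q  2  1  0  1  2  3  4
  o  3  2  1  1  1  2  3
  q  4  3  2  2  2  1  2
  v  5  4  3  3  3  2  1
The bottom-right entry gives D[5][6] = 1, so no sequence of fewer than 1 edit works. Backtracking through the table gives one optimal edit sequence (1 edit):
  yqoqv → yqioqv (ins i @3)
Edit distance = 1.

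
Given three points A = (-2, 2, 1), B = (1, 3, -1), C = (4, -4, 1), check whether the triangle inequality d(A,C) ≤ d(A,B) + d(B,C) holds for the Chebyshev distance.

d(A,B) = max(3, 1, 2) = 3, d(B,C) = max(3, 7, 2) = 7, d(A,C) = max(6, 6, 0) = 6.
d(A,C) = 6 ≤ 3 + 7 = 10. Triangle inequality is satisfied.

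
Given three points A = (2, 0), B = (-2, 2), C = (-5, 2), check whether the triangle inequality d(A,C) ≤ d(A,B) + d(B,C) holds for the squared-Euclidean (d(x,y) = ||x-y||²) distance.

d(A,B) = 4² + 2² = 20, d(B,C) = 3² + 0² = 9, d(A,C) = 7² + 2² = 53.
d(A,C) = 53 > 20 + 9 = 29. Triangle inequality is VIOLATED. (Squared-Euclidean is not a metric — this is a counterexample.)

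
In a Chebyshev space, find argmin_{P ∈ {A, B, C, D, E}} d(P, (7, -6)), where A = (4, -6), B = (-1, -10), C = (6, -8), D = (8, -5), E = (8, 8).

Distances: d(A) = 3, d(B) = 8, d(C) = 2, d(D) = 1, d(E) = 14. Nearest: D = (8, -5) with distance 1.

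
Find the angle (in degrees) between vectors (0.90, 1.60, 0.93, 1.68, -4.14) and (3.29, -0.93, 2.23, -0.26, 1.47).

With u = (0.90, 1.60, 0.93, 1.68, -4.14), v = (3.29, -0.93, 2.23, -0.26, 1.47):
u·v = 0.9·3.29 + 1.6·(-0.93) + 0.93·2.23 + 1.68·(-0.26) + (-4.14)·1.47 = 2.961 + (-1.488) + 2.0739 + (-0.4368) + (-6.0858) = -2.9757.
|u| = √(0.9² + 1.6² + 0.93² + 1.68² + (-4.14)²) = √(0.81 + 2.56 + 0.8649 + 2.8224 + 17.1396) = √24.1969, |v| = √(3.29² + (-0.93)² + 2.23² + (-0.26)² + 1.47²) = √(10.8241 + 0.8649 + 4.9729 + 0.0676 + 2.1609) = √18.8904.
cos θ = (u·v)/(|u||v|) = -2.9757/(√24.1969·√18.8904) ≈ -0.139184
θ = arccos(-0.139184) ≈ 98°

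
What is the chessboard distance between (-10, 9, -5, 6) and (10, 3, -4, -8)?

max(|x_i - y_i|) = max(|-10 - 10|, |9 - 3|, |-5 - (-4)|, |6 - (-8)|) = max(20, 6, 1, 14) = 20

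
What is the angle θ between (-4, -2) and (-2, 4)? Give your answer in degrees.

With u = (-4, -2), v = (-2, 4):
u·v = (-4)·(-2) + (-2)·4 = 8 + (-8) = 0.
|u| = √((-4)² + (-2)²) = √20, |v| = √((-2)² + 4²) = √20, so |u||v| = √(20·20) = √400 = 20.
cos θ = (u·v)/(|u||v|) = 0/20 = 0 (the vectors are orthogonal)
θ = arccos(0) = 90°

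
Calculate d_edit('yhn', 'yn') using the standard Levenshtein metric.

Let D[i][j] be the edit distance between the first i characters of 'yhn' and the first j characters of 'yn', with D[i][0] = i, D[0][j] = j, and D[i][j] = D[i-1][j-1] if the characters match, else 1 + min(D[i-1][j], D[i][j-1], D[i-1][j-1]). Filling the table (rows: prefixes of 'yhn', columns: prefixes of 'yn'):
     ε  y  n
  ε  0  1  2
  y  1  0  1
  h  2  1  1
  n  3  2  1
The bottom-right entry gives D[3][2] = 1, so no sequence of fewer than 1 edit works. Backtracking through the table gives one optimal edit sequence (1 edit):
  yhn → yn (del h @2)
Edit distance = 1.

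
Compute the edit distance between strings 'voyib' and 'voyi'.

Let D[i][j] be the edit distance between the first i characters of 'voyib' and the first j characters of 'voyi', with D[i][0] = i, D[0][j] = j, and D[i][j] = D[i-1][j-1] if the characters match, else 1 + min(D[i-1][j], D[i][j-1], D[i-1][j-1]). Filling the table (rows: prefixes of 'voyib', columns: prefixes of 'voyi'):
     ε  v  o  y  i
  ε  0  1  2  3  4
  v  1  0  1  2  3
  o  2  1  0  1  2
  y  3  2  1  0  1
  i  4  3  2  1  0
  b  5  4  3  2  1
The bottom-right entry gives D[5][4] = 1, so no sequence of fewer than 1 edit works. Backtracking through the table gives one optimal edit sequence (1 edit):
  voyib → voyi (del b @5)
Edit distance = 1.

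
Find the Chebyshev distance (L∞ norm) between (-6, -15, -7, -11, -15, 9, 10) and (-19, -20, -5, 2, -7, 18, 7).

max(|x_i - y_i|) = max(|-6 - (-19)|, |-15 - (-20)|, |-7 - (-5)|, |-11 - 2|, |-15 - (-7)|, |9 - 18|, |10 - 7|) = max(13, 5, 2, 13, 8, 9, 3) = 13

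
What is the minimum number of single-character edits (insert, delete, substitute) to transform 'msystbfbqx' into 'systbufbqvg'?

Let D[i][j] be the edit distance between the first i characters of 'msystbfbqx' and the first j characters of 'systbufbqvg', with D[i][0] = i, D[0][j] = j, and D[i][j] = D[i-1][j-1] if the characters match, else 1 + min(D[i-1][j], D[i][j-1], D[i-1][j-1]). Filling the table (rows: prefixes of 'msystbfbqx', columns: prefixes of 'systbufbqvg'):
     ε  s  y  s  t  b  u  f  b  q  v  g
  ε  0  1  2  3  4  5  6  7  8  9 10 11
  m  1  1  2  3  4  5  6  7  8  9 10 11
  s  2  1  2  2  3  4  5  6  7  8  9 10
  y  3  2  1  2  3  4  5  6  7  8  9 10
  s  4  3  2  1  2  3  4  5  6  7  8  9
  t  5  4  3  2  1  2  3  4  5  6  7  8
  b  6  5  4  3  2  1  2  3  4  5  6  7
  f  7  6  5  4  3  2  2  2  3  4  5  6
  b  8  7  6  5  4  3  3  3  2  3  4  5
  q  9  8  7  6  5  4  4  4  3  2  3  4
  x 10  9  8  7  6  5  5  5  4  3  3  4
The bottom-right entry gives D[10][11] = 4, so no sequence of fewer than 4 edits works. Backtracking through the table gives one optimal edit sequence (4 edits):
  msystbfbqx → systbfbqx (del m @1)
  systbfbqx → systbufbqx (ins u @6)
  systbufbqx → systbufbqvx (ins v @10)
  systbufbqvx → systbufbqvg (sub x→g @11)
Edit distance = 4.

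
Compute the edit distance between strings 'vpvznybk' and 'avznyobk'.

Let D[i][j] be the edit distance between the first i characters of 'vpvznybk' and the first j characters of 'avznyobk', with D[i][0] = i, D[0][j] = j, and D[i][j] = D[i-1][j-1] if the characters match, else 1 + min(D[i-1][j], D[i][j-1], D[i-1][j-1]). Filling the table (rows: prefixes of 'vpvznybk', columns: prefixes of 'avznyobk'):
     ε  a  v  z  n  y  o  b  k
  ε  0  1  2  3  4  5  6  7  8
  v  1  1  1  2  3  4  5  6  7
  p  2  2  2  2  3  4  5  6  7
  v  3  3  2  3  3  4  5  6  7
  z  4  4  3  2  3  4  5  6  7
  n  5  5  4  3  2  3  4  5  6
  y  6  6  5  4  3  2  3  4  5
  b  7  7  6  5  4  3  3  3  4
  k  8  8  7  6  5  4  4  4  3
The bottom-right entry gives D[8][8] = 3, so no sequence of fewer than 3 edits works. Backtracking through the table gives one optimal edit sequence (3 edits):
  vpvznybk → pvznybk (del v @1)
  pvznybk → avznybk (sub p→a @1)
  avznybk → avznyobk (ins o @6)
Edit distance = 3.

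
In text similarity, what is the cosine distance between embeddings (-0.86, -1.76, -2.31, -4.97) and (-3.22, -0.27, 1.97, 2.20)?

With u = (-0.86, -1.76, -2.31, -4.97), v = (-3.22, -0.27, 1.97, 2.20):
u·v = (-0.86)·(-3.22) + (-1.76)·(-0.27) + (-2.31)·1.97 + (-4.97)·2.2 = 2.7692 + 0.4752 + (-4.5507) + (-10.934) = -12.2403.
|u| = √((-0.86)² + (-1.76)² + (-2.31)² + (-4.97)²) = √(0.7396 + 3.0976 + 5.3361 + 24.7009) = √33.8742, |v| = √((-3.22)² + (-0.27)² + 1.97² + 2.2²) = √(10.3684 + 0.0729 + 3.8809 + 4.84) = √19.1622.
cos θ = (u·v)/(|u||v|) = -12.2403/(√33.8742·√19.1622) ≈ -0.4804
Cosine distance = 1 - cos θ ≈ 1 - (-0.4804) = 1.4804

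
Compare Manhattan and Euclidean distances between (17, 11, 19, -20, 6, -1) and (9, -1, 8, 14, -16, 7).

L1 = |17 - 9| + |11 - (-1)| + |19 - 8| + |-20 - 14| + |6 - (-16)| + |-1 - 7| = 8 + 12 + 11 + 34 + 22 + 8 = 95
L2 = √(8² + 12² + 11² + 34² + 22² + 8²) = √2033 ≈ 45.0888
L1 ≥ L2 always (equality iff movement is along one axis); L1 > L2 here.
Ratio L1/L2 = 95/√2033 ≈ 2.107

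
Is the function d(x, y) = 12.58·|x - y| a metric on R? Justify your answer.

Yes. Since |x - y| is a metric on R and 12.58 > 0, the positive scalar multiple 12.58·|x - y| is also a metric: scaling by a positive constant preserves non-negativity, identity (d=0 ⟺ |x-y|=0 ⟺ x=y), symmetry, and the triangle inequality.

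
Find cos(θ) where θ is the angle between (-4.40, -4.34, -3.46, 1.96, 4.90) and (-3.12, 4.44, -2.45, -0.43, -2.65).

With u = (-4.40, -4.34, -3.46, 1.96, 4.90), v = (-3.12, 4.44, -2.45, -0.43, -2.65):
u·v = (-4.4)·(-3.12) + (-4.34)·4.44 + (-3.46)·(-2.45) + 1.96·(-0.43) + 4.9·(-2.65) = 13.728 + (-19.2696) + 8.477 + (-0.8428) + (-12.985) = -10.8924.
|u| = √((-4.4)² + (-4.34)² + (-3.46)² + 1.96² + 4.9²) = √(19.36 + 18.8356 + 11.9716 + 3.8416 + 24.01) = √78.0188, |v| = √((-3.12)² + 4.44² + (-2.45)² + (-0.43)² + (-2.65)²) = √(9.7344 + 19.7136 + 6.0025 + 0.1849 + 7.0225) = √42.6579.
cos θ = (u·v)/(|u||v|) = -10.8924/(√78.0188·√42.6579) ≈ -0.1888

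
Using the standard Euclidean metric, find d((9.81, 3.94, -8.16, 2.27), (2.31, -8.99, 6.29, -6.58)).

√(Σ(x_i - y_i)²) = √((9.81 - 2.31)² + (3.94 - (-8.99))² + (-8.16 - 6.29)² + (2.27 - (-6.58))²)
= √(7.5² + 12.93² + (-14.45)² + 8.85²) = √(56.25 + 167.1849 + 208.8025 + 78.3225) = √510.5599 ≈ 22.5956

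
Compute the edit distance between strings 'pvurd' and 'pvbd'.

Let D[i][j] be the edit distance between the first i characters of 'pvurd' and the first j characters of 'pvbd', with D[i][0] = i, D[0][j] = j, and D[i][j] = D[i-1][j-1] if the characters match, else 1 + min(D[i-1][j], D[i][j-1], D[i-1][j-1]). Filling the table (rows: prefixes of 'pvurd', columns: prefixes of 'pvbd'):
     ε  p  v  b  d
  ε  0  1  2  3  4
  p  1  0  1  2  3
  v  2  1  0  1  2
  u  3  2  1  1  2
  r  4  3  2  2  2
  d  5  4  3  3  2
The bottom-right entry gives D[5][4] = 2, so no sequence of fewer than 2 edits works. Backtracking through the table gives one optimal edit sequence (2 edits):
  pvurd → pvrd (del u @3)
  pvrd → pvbd (sub r→b @3)
Edit distance = 2.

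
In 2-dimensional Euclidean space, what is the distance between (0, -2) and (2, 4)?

√(Σ(x_i - y_i)²) = √((0 - 2)² + (-2 - 4)²)
= √((-2)² + (-6)²) = √(4 + 36) = √40 ≈ 6.3246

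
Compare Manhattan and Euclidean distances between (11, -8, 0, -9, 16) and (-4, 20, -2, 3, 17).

L1 = |11 - (-4)| + |-8 - 20| + |0 - (-2)| + |-9 - 3| + |16 - 17| = 15 + 28 + 2 + 12 + 1 = 58
L2 = √(15² + 28² + 2² + 12² + 1²) = √1158 ≈ 34.0294
L1 ≥ L2 always (equality iff movement is along one axis); L1 > L2 here.
Ratio L1/L2 = 58/√1158 ≈ 1.7044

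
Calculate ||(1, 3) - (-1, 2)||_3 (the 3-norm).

(Σ|x_i - y_i|^3)^(1/3) = (|1 - (-1)|^3 + |3 - 2|^3)^(1/3)
= (2^3 + 1^3)^(1/3) = (8 + 1)^(1/3) = (9)^(1/3) ≈ 2.0801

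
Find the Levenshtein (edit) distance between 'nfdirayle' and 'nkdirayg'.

Let D[i][j] be the edit distance between the first i characters of 'nfdirayle' and the first j characters of 'nkdirayg', with D[i][0] = i, D[0][j] = j, and D[i][j] = D[i-1][j-1] if the characters match, else 1 + min(D[i-1][j], D[i][j-1], D[i-1][j-1]). Filling the table (rows: prefixes of 'nfdirayle', columns: prefixes of 'nkdirayg'):
     ε  n  k  d  i  r  a  y  g
  ε  0  1  2  3  4  5  6  7  8
  n  1  0  1  2  3  4  5  6  7
  f  2  1  1  2  3  4  5  6  7
  d  3  2  2  1  2  3  4  5  6
  i  4  3  3  2  1  2  3  4  5
  r  5  4  4  3  2  1  2  3  4
  a  6  5  5  4  3  2  1  2  3
  y  7  6  6  5  4  3  2  1  2
  l  8  7  7  6  5  4  3  2  2
  e  9  8  8  7  6  5  4  3  3
The bottom-right entry gives D[9][8] = 3, so no sequence of fewer than 3 edits works. Backtracking through the table gives one optimal edit sequence (3 edits):
  nfdirayle → nkdirayle (sub f→k @2)
  nkdirayle → nkdiraye (del l @8)
  nkdiraye → nkdirayg (sub e→g @8)
Edit distance = 3.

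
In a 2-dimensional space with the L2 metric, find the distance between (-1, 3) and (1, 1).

(Σ|x_i - y_i|^2)^(1/2) = (|-1 - 1|^2 + |3 - 1|^2)^(1/2)
= (2^2 + 2^2)^(1/2) = (4 + 4)^(1/2) = (8)^(1/2) ≈ 2.8284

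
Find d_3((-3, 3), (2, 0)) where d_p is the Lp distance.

(Σ|x_i - y_i|^3)^(1/3) = (|-3 - 2|^3 + |3 - 0|^3)^(1/3)
= (5^3 + 3^3)^(1/3) = (125 + 27)^(1/3) = (152)^(1/3) ≈ 5.3368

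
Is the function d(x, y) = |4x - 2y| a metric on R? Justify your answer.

No. d fails symmetry: d(9, 7) = |4·9 - 2·7| = |22| = 22, but d(7, 9) = |4·7 - 2·9| = |10| = 10. Since 22 ≠ 10, d(x,y) ≠ d(y,x) in general.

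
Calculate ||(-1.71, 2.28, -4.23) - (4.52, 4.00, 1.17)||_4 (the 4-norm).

(Σ|x_i - y_i|^4)^(1/4) = (|-1.71 - 4.52|^4 + |2.28 - 4|^4 + |-4.23 - 1.17|^4)^(1/4)
= (6.23^4 + 1.72^4 + 5.4^4)^(1/4) ≈ (1506.4412 + 8.7521 + 850.3056)^(1/4) = (2365.4989)^(1/4) ≈ 6.974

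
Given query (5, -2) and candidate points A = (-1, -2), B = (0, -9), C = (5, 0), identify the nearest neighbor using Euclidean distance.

Distances: d(A) = 6, d(B) ≈ 8.6023, d(C) = 2. Nearest: C = (5, 0) with distance 2.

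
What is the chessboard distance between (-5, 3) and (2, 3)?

max(|x_i - y_i|) = max(|-5 - 2|, |3 - 3|) = max(7, 0) = 7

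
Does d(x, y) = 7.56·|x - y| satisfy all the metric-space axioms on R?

Yes. Since |x - y| is a metric on R and 7.56 > 0, the positive scalar multiple 7.56·|x - y| is also a metric: scaling by a positive constant preserves non-negativity, identity (d=0 ⟺ |x-y|=0 ⟺ x=y), symmetry, and the triangle inequality.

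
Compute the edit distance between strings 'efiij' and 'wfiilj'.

Let D[i][j] be the edit distance between the first i characters of 'efiij' and the first j characters of 'wfiilj', with D[i][0] = i, D[0][j] = j, and D[i][j] = D[i-1][j-1] if the characters match, else 1 + min(D[i-1][j], D[i][j-1], D[i-1][j-1]). Filling the table (rows: prefixes of 'efiij', columns: prefixes of 'wfiilj'):
     ε  w  f  i  i  l  j
  ε  0  1  2  3  4  5  6
  e  1  1  2  3  4  5  6
  f  2  2  1  2  3  4  5
  i  3  3  2  1  2  3  4
  i  4  4  3  2  1  2  3
  j  5  5  4  3  2  2  2
The bottom-right entry gives D[5][6] = 2, so no sequence of fewer than 2 edits works. Backtracking through the table gives one optimal edit sequence (2 edits):
  efiij → wfiij (sub e→w @1)
  wfiij → wfiilj (ins l @5)
Edit distance = 2.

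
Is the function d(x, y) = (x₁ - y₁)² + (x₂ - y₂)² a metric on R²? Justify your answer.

No. The squared Euclidean distance fails the triangle inequality. Counterexample: x = (0, 0), y = (2, 1), z = (4, 2). d(x,z) = 4² + 2² = 20, but d(x,y) + d(y,z) = (2² + 1²) + (2² + 1²) = 5 + 5 = 10. Since 20 > 10, the triangle inequality is violated. (Note: √d, the ordinary Euclidean distance, IS a metric.)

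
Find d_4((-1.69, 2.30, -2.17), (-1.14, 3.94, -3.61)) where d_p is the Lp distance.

(Σ|x_i - y_i|^4)^(1/4) = (|-1.69 - (-1.14)|^4 + |2.3 - 3.94|^4 + |-2.17 - (-3.61)|^4)^(1/4)
= (0.55^4 + 1.64^4 + 1.44^4)^(1/4) ≈ (0.0915 + 7.2339 + 4.2998)^(1/4) = (11.6252)^(1/4) ≈ 1.8465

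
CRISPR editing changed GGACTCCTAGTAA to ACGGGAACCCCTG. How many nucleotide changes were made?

Differing positions: 1, 2, 3, 4, 5, 6, 7, 8, 9, 10, 11, 12, 13. Hamming distance = 13.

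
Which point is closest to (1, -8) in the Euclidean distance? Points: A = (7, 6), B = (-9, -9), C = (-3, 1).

Distances: d(A) ≈ 15.2315, d(B) ≈ 10.0499, d(C) ≈ 9.8489. Nearest: C = (-3, 1) with distance 9.8489.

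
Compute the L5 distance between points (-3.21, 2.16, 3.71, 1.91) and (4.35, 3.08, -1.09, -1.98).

(Σ|x_i - y_i|^5)^(1/5) = (|-3.21 - 4.35|^5 + |2.16 - 3.08|^5 + |3.71 - (-1.09)|^5 + |1.91 - (-1.98)|^5)^(1/5)
= (7.56^5 + 0.92^5 + 4.8^5 + 3.89^5)^(1/5) ≈ (24694.997 + 0.6591 + 2548.0397 + 890.734)^(1/5) = (28134.4298)^(1/5) ≈ 7.7597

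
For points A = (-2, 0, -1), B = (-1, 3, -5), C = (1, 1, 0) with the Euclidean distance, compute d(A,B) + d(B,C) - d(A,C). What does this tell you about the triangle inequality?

d(A,B) = √(1² + 3² + 4²) = √26 ≈ 5.099, d(B,C) = √(2² + 2² + 5²) = √33 ≈ 5.7446, d(A,C) = √(3² + 1² + 1²) = √11 ≈ 3.3166.
d(A,B) + d(B,C) - d(A,C) = 5.099 + 5.7446 - 3.3166 = 10.8436 - 3.3166 = 7.527 (to 4 decimal places). This is ≥ 0, so the triangle inequality holds for these points.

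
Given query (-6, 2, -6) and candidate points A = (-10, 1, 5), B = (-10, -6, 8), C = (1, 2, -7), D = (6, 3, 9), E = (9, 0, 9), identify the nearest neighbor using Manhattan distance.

Distances: d(A) = 16, d(B) = 26, d(C) = 8, d(D) = 28, d(E) = 32. Nearest: C = (1, 2, -7) with distance 8.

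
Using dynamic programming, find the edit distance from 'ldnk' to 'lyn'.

Let D[i][j] be the edit distance between the first i characters of 'ldnk' and the first j characters of 'lyn', with D[i][0] = i, D[0][j] = j, and D[i][j] = D[i-1][j-1] if the characters match, else 1 + min(D[i-1][j], D[i][j-1], D[i-1][j-1]). Filling the table (rows: prefixes of 'ldnk', columns: prefixes of 'lyn'):
     ε  l  y  n
  ε  0  1  2  3
  l  1  0  1  2
  d  2  1  1  2
  n  3  2  2  1
  k  4  3  3  2
The bottom-right entry gives D[4][3] = 2, so no sequence of fewer than 2 edits works. Backtracking through the table gives one optimal edit sequence (2 edits):
  ldnk → lynk (sub d→y @2)
  lynk → lyn (del k @4)
Edit distance = 2.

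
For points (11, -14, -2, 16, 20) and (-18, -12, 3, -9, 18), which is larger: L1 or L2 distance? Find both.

L1 = |11 - (-18)| + |-14 - (-12)| + |-2 - 3| + |16 - (-9)| + |20 - 18| = 29 + 2 + 5 + 25 + 2 = 63
L2 = √(29² + 2² + 5² + 25² + 2²) = √1499 ≈ 38.7169
L1 ≥ L2 always (equality iff movement is along one axis); L1 > L2 here.
Ratio L1/L2 = 63/√1499 ≈ 1.6272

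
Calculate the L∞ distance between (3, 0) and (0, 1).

max(|x_i - y_i|) = max(|3 - 0|, |0 - 1|) = max(3, 1) = 3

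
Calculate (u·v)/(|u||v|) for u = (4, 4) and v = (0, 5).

With u = (4, 4), v = (0, 5):
u·v = 4·0 + 4·5 = 0 + 20 = 20.
|u| = √(4² + 4²) = √32, |v| = √(0² + 5²) = √25, so |u||v| = √(32·25) = √800.
cos θ = (u·v)/(|u||v|) = 20/√800 ≈ 0.7071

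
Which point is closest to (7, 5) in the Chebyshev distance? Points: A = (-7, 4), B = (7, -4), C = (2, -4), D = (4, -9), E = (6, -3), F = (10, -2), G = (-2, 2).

Distances: d(A) = 14, d(B) = 9, d(C) = 9, d(D) = 14, d(E) = 8, d(F) = 7, d(G) = 9. Nearest: F = (10, -2) with distance 7.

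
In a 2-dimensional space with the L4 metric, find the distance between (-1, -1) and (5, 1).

(Σ|x_i - y_i|^4)^(1/4) = (|-1 - 5|^4 + |-1 - 1|^4)^(1/4)
= (6^4 + 2^4)^(1/4) = (1296 + 16)^(1/4) = (1312)^(1/4) ≈ 6.0184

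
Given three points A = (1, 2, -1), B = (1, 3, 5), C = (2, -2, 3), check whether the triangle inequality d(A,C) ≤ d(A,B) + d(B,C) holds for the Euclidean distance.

d(A,B) = √(0² + 1² + 6²) = √37 ≈ 6.0828, d(B,C) = √(1² + 5² + 2²) = √30 ≈ 5.4772, d(A,C) = √(1² + 4² + 4²) = √33 ≈ 5.7446.
d(A,C) ≈ 5.7446 ≤ 6.0828 + 5.4772 = 11.56. Triangle inequality is satisfied.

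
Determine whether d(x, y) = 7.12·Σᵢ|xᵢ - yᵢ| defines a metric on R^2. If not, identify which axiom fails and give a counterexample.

Yes. The L1 (Manhattan) norm induces a metric on R^2, and multiplying a metric by a positive constant 7.12 > 0 preserves all four axioms: non-negativity (7.12·||x-y|| ≥ 0), identity (7.12·||x-y|| = 0 ⟺ ||x-y|| = 0 ⟺ x = y), symmetry (||x-y|| = ||y-x||), and the triangle inequality (7.12·||x-z|| ≤ 7.12·||x-y|| + 7.12·||y-z||). So d is a metric.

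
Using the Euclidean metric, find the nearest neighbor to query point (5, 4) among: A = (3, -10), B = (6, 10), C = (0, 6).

Distances: d(A) ≈ 14.1421, d(B) ≈ 6.0828, d(C) ≈ 5.3852. Nearest: C = (0, 6) with distance 5.3852.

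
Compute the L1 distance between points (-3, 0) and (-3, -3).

Σ|x_i - y_i| = |-3 - (-3)| + |0 - (-3)| = 0 + 3 = 3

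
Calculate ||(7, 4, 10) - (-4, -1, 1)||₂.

√(Σ(x_i - y_i)²) = √((7 - (-4))² + (4 - (-1))² + (10 - 1)²)
= √(11² + 5² + 9²) = √(121 + 25 + 81) = √227 ≈ 15.0665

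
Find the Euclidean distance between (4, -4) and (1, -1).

√(Σ(x_i - y_i)²) = √((4 - 1)² + (-4 - (-1))²)
= √(3² + (-3)²) = √(9 + 9) = √18 ≈ 4.2426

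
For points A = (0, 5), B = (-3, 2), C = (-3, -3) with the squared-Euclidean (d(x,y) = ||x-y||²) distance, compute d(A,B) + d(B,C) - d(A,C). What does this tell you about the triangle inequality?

d(A,B) = 3² + 3² = 18, d(B,C) = 0² + 5² = 25, d(A,C) = 3² + 8² = 73.
d(A,B) + d(B,C) - d(A,C) = 18 + 25 - 73 = 43 - 73 = -30. This is < 0, so the triangle inequality FAILS for these points (squared-Euclidean is not a metric).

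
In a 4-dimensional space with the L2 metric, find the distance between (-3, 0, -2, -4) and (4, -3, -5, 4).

(Σ|x_i - y_i|^2)^(1/2) = (|-3 - 4|^2 + |0 - (-3)|^2 + |-2 - (-5)|^2 + |-4 - 4|^2)^(1/2)
= (7^2 + 3^2 + 3^2 + 8^2)^(1/2) = (49 + 9 + 9 + 64)^(1/2) = (131)^(1/2) ≈ 11.4455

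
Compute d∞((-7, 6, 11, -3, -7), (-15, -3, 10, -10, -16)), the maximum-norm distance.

max(|x_i - y_i|) = max(|-7 - (-15)|, |6 - (-3)|, |11 - 10|, |-3 - (-10)|, |-7 - (-16)|) = max(8, 9, 1, 7, 9) = 9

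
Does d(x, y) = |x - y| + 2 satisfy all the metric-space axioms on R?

No. d fails identity of indiscernibles (specifically d(x,x) = 0): d(-1, -1) = |-1 - (-1)| + 2 = 0 + 2 = 2 ≠ 0.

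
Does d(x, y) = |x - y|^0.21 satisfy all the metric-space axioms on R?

Yes. With 0 < p = 0.21 ≤ 1, d(x,y) = |x-y|^0.21 is a metric on R. Non-negativity and symmetry are immediate; |x-y|^0.21 = 0 ⟺ |x-y| = 0 ⟺ x = y. For the triangle inequality, the function t ↦ t^0.21 is subadditive on [0,∞) when p ≤ 1, so |x-z|^0.21 ≤ (|x-y| + |y-z|)^0.21 ≤ |x-y|^0.21 + |y-z|^0.21.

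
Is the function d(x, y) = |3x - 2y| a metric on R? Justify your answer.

No. d fails symmetry: d(5, 7) = |3·5 - 2·7| = |1| = 1, but d(7, 5) = |3·7 - 2·5| = |11| = 11. Since 1 ≠ 11, d(x,y) ≠ d(y,x) in general.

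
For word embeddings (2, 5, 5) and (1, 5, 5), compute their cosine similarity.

With u = (2, 5, 5), v = (1, 5, 5):
u·v = 2·1 + 5·5 + 5·5 = 2 + 25 + 25 = 52.
|u| = √(2² + 5² + 5²) = √54, |v| = √(1² + 5² + 5²) = √51, so |u||v| = √(54·51) = √2754.
cos θ = (u·v)/(|u||v|) = 52/√2754 ≈ 0.9909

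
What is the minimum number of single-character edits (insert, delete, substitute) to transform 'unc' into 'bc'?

Let D[i][j] be the edit distance between the first i characters of 'unc' and the first j characters of 'bc', with D[i][0] = i, D[0][j] = j, and D[i][j] = D[i-1][j-1] if the characters match, else 1 + min(D[i-1][j], D[i][j-1], D[i-1][j-1]). Filling the table (rows: prefixes of 'unc', columns: prefixes of 'bc'):
     ε  b  c
  ε  0  1  2
  u  1  1  2
  n  2  2  2
  c  3  3  2
The bottom-right entry gives D[3][2] = 2, so no sequence of fewer than 2 edits works. Backtracking through the table gives one optimal edit sequence (2 edits):
  unc → nc (del u @1)
  nc → bc (sub n→b @1)
Edit distance = 2.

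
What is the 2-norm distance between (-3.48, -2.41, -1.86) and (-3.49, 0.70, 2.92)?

(Σ|x_i - y_i|^2)^(1/2) = (|-3.48 - (-3.49)|^2 + |-2.41 - 0.7|^2 + |-1.86 - 2.92|^2)^(1/2)
= (0.01^2 + 3.11^2 + 4.78^2)^(1/2) = (0.0001 + 9.6721 + 22.8484)^(1/2) = (32.5206)^(1/2) ≈ 5.7027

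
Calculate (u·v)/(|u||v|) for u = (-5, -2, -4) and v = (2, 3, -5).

With u = (-5, -2, -4), v = (2, 3, -5):
u·v = (-5)·2 + (-2)·3 + (-4)·(-5) = (-10) + (-6) + 20 = 4.
|u| = √((-5)² + (-2)² + (-4)²) = √45, |v| = √(2² + 3² + (-5)²) = √38, so |u||v| = √(45·38) = √1710.
cos θ = (u·v)/(|u||v|) = 4/√1710 ≈ 0.0967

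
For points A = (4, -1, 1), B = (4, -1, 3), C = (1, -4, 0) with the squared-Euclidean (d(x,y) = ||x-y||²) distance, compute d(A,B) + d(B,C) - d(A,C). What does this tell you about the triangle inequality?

d(A,B) = 0² + 0² + 2² = 4, d(B,C) = 3² + 3² + 3² = 27, d(A,C) = 3² + 3² + 1² = 19.
d(A,B) + d(B,C) - d(A,C) = 4 + 27 - 19 = 31 - 19 = 12. This is ≥ 0, so the triangle inequality holds for these points.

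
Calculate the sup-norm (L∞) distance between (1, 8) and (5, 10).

max(|x_i - y_i|) = max(|1 - 5|, |8 - 10|) = max(4, 2) = 4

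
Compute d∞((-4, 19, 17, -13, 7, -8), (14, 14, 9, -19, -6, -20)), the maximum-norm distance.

max(|x_i - y_i|) = max(|-4 - 14|, |19 - 14|, |17 - 9|, |-13 - (-19)|, |7 - (-6)|, |-8 - (-20)|) = max(18, 5, 8, 6, 13, 12) = 18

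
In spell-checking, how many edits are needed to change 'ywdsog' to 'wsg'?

Let D[i][j] be the edit distance between the first i characters of 'ywdsog' and the first j characters of 'wsg', with D[i][0] = i, D[0][j] = j, and D[i][j] = D[i-1][j-1] if the characters match, else 1 + min(D[i-1][j], D[i][j-1], D[i-1][j-1]). Filling the table (rows: prefixes of 'ywdsog', columns: prefixes of 'wsg'):
     ε  w  s  g
  ε  0  1  2  3
  y  1  1  2  3
  w  2  1  2  3
  d  3  2  2  3
  s  4  3  2  3
  o  5  4  3  3
  g  6  5  4  3
The bottom-right entry gives D[6][3] = 3, so no sequence of fewer than 3 edits works. Backtracking through the table gives one optimal edit sequence (3 edits):
  ywdsog → wdsog (del y @1)
  wdsog → wsog (del d @2)
  wsog → wsg (del o @3)
Edit distance = 3.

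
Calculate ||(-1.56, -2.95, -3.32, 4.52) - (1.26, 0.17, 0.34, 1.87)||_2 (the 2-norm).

(Σ|x_i - y_i|^2)^(1/2) = (|-1.56 - 1.26|^2 + |-2.95 - 0.17|^2 + |-3.32 - 0.34|^2 + |4.52 - 1.87|^2)^(1/2)
= (2.82^2 + 3.12^2 + 3.66^2 + 2.65^2)^(1/2) = (7.9524 + 9.7344 + 13.3956 + 7.0225)^(1/2) = (38.1049)^(1/2) ≈ 6.1729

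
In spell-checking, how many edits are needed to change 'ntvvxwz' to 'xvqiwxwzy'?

Let D[i][j] be the edit distance between the first i characters of 'ntvvxwz' and the first j characters of 'xvqiwxwzy', with D[i][0] = i, D[0][j] = j, and D[i][j] = D[i-1][j-1] if the characters match, else 1 + min(D[i-1][j], D[i][j-1], D[i-1][j-1]). Filling the table (rows: prefixes of 'ntvvxwz', columns: prefixes of 'xvqiwxwzy'):
     ε  x  v  q  i  w  x  w  z  y
  ε  0  1  2  3  4  5  6  7  8  9
  n  1  1  2  3  4  5  6  7  8  9
  t  2  2  2  3  4  5  6  7  8  9
  v  3  3  2  3  4  5  6  7  8  9
  v  4  4  3  3  4  5  6  7  8  9
  x  5  4  4  4  4  5  5  6  7  8
  w  6  5  5  5  5  4  5  5  6  7
  z  7  6  6  6  6  5  5  6  5  6
The bottom-right entry gives D[7][9] = 6, so no sequence of fewer than 6 edits works. Backtracking through the table gives one optimal edit sequence (6 edits):
  ntvvxwz → xntvvxwz (ins x @1)
  xntvvxwz → xvtvvxwz (sub n→v @2)
  xvtvvxwz → xvqvvxwz (sub t→q @3)
  xvqvvxwz → xvqivxwz (sub v→i @4)
  xvqivxwz → xvqiwxwz (sub v→w @5)
  xvqiwxwz → xvqiwxwzy (ins y @9)
Edit distance = 6.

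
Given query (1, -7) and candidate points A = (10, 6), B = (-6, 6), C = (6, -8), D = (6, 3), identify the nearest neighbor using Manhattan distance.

Distances: d(A) = 22, d(B) = 20, d(C) = 6, d(D) = 15. Nearest: C = (6, -8) with distance 6.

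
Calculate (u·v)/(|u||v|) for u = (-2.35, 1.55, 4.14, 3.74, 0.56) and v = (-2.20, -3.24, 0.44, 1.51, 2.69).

With u = (-2.35, 1.55, 4.14, 3.74, 0.56), v = (-2.20, -3.24, 0.44, 1.51, 2.69):
u·v = (-2.35)·(-2.2) + 1.55·(-3.24) + 4.14·0.44 + 3.74·1.51 + 0.56·2.69 = 5.17 + (-5.022) + 1.8216 + 5.6474 + 1.5064 = 9.1234.
|u| = √((-2.35)² + 1.55² + 4.14² + 3.74² + 0.56²) = √(5.5225 + 2.4025 + 17.1396 + 13.9876 + 0.3136) = √39.3658, |v| = √((-2.2)² + (-3.24)² + 0.44² + 1.51² + 2.69²) = √(4.84 + 10.4976 + 0.1936 + 2.2801 + 7.2361) = √25.0474.
cos θ = (u·v)/(|u||v|) = 9.1234/(√39.3658·√25.0474) ≈ 0.2905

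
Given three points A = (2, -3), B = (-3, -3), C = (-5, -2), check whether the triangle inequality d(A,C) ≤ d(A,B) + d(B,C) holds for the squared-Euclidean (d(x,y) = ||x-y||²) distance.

d(A,B) = 5² + 0² = 25, d(B,C) = 2² + 1² = 5, d(A,C) = 7² + 1² = 50.
d(A,C) = 50 > 25 + 5 = 30. Triangle inequality is VIOLATED. (Squared-Euclidean is not a metric — this is a counterexample.)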